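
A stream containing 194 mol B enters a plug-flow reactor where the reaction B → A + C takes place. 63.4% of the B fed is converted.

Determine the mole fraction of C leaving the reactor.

B reacted = 0.634 × 194 = 123 mol; ν_B = −1, so ξ = 123/1 = 123 mol.
Outlet amounts (n = n₀ + ν ξ):
  B: 194 − 1(123) = 71
  A: 0 + 1(123) = 123
  C: 0 + 1(123) = 123
Total out = 317 mol; y_C = 123 / 317 = 0.388.

0.388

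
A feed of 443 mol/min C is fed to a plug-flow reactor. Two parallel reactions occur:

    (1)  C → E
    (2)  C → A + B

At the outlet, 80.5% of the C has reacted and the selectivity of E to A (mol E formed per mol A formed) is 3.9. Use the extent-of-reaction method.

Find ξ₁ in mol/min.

ξ₁ = 284 mol/min

Conversion of C: C consumed = 0.805 × 443 = 356.6 mol/min = 1ξ₁ + 1ξ₂.
Selectivity: 1ξ₁ / (1ξ₂) = 3.9 → ξ₁ = 3.9 ξ₂.
Substitute: (1·3.9 + 1) ξ₂ = 356.6 → ξ₂ = 72.78 mol/min, ξ₁ = 283.8 mol/min.
Outlet amounts (n = n₀ + Σ ν·ξ):
  C: 443 − 1(283.8) − 1(72.78) = 86.39
  E: 0 + 1(283.8) = 283.8
  A: 0 + 1(72.78) = 72.78
  B: 0 + 1(72.78) = 72.78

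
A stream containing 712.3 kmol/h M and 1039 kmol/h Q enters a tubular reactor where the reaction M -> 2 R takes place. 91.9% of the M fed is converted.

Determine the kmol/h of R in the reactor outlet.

M reacted = 0.919 × 712.3 = 654.6 kmol/h; ν_M = −1, so ξ = 654.6/1 = 654.6 kmol/h.
Outlet amounts (n = n₀ + ν ξ):
  M: 712.3 − 1(654.6) = 57.7
  R: 0 + 2(654.6) = 1309
  Q: 1039 (inert)

1310 kmol/h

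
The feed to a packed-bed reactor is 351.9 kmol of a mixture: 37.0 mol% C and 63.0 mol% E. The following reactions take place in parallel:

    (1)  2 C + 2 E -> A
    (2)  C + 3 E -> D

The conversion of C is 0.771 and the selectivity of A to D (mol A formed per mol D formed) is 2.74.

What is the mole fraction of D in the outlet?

0.087

Conversion of C: C consumed = 0.771 × 130.2 = 100.4 kmol = 2ξ₁ + 1ξ₂.
Selectivity: 1ξ₁ / (1ξ₂) = 2.74 → ξ₁ = 2.74 ξ₂.
Substitute: (2·2.74 + 1) ξ₂ = 100.4 → ξ₂ = 15.49 kmol, ξ₁ = 42.45 kmol.
Outlet amounts (n = n₀ + Σ ν·ξ):
  C: 130.2 − 2(42.45) − 1(15.49) = 29.82
  E: 221.7 − 2(42.45) − 3(15.49) = 90.33
  A: 0 + 1(42.45) = 42.45
  D: 0 + 1(15.49) = 15.49
Total out = 178.1 kmol; y_D = 15.49 / 178.1 = 0.08699.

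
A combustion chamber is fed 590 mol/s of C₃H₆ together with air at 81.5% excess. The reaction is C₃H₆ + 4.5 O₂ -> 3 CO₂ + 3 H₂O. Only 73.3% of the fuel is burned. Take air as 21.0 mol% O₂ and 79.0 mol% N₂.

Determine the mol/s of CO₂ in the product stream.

1300 mol/s

Stoichiometric O₂ = 4.5 × 590 = 2655 mol/s; O₂ fed = 2655 × 1.815 = 4819 mol/s.
N₂ fed = 4819 × 79/21 = 18130 mol/s.
Fuel reacted = 0.733 × 590 → ξ = 432.5 mol/s.
Outlet (n = n₀ + ν ξ):
  C₃H₆: 590 − 1(432.5) = 157.5
  O₂: 4819 − 4.5(432.5) = 2873
  N₂: 18130 (inert)
  CO₂: 0 + 3(432.5) = 1297
  H₂O: 0 + 3(432.5) = 1297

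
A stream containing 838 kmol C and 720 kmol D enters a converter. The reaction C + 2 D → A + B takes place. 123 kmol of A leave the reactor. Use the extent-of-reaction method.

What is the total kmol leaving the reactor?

1440 kmol

For A: n = n₀ + 1ξ → 123 = 0 + 1ξ, giving ξ = 123 kmol.
Outlet amounts (n = n₀ + ν ξ):
  C: 838 − 1(123) = 715
  D: 720 − 2(123) = 474
  A: 0 + 1(123) = 123
  B: 0 + 1(123) = 123
Total out = 715 + 474 + 123 + 123 = 1435 kmol.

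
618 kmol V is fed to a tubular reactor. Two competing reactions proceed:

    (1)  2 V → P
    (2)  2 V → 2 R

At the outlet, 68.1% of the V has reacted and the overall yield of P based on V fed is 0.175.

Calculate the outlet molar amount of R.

205 kmol

Yield of P: 1ξ₁ / 618 = 0.175 → ξ₁ = 108.1 kmol.
Conversion of V: 2ξ₁ + 2ξ₂ = 0.681 × 618 = 420.9 → ξ₂ = 102.3 kmol.
Outlet amounts (n = n₀ + Σ ν·ξ):
  V: 618 − 2(108.1) − 2(102.3) = 197.1
  P: 0 + 1(108.1) = 108.1
  R: 0 + 2(102.3) = 204.6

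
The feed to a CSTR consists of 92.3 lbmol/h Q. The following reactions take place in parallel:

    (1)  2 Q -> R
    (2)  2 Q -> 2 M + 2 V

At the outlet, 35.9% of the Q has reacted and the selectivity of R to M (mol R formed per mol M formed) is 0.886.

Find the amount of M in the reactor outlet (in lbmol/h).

12 lbmol/h

Conversion of Q: Q consumed = 0.359 × 92.3 = 33.14 lbmol/h = 2ξ₁ + 2ξ₂.
Selectivity: 1ξ₁ / (2ξ₂) = 0.886 → ξ₁ = 1.772 ξ₂.
Substitute: (2·1.772 + 2) ξ₂ = 33.14 → ξ₂ = 5.977 lbmol/h, ξ₁ = 10.59 lbmol/h.
Outlet amounts (n = n₀ + Σ ν·ξ):
  Q: 92.3 − 2(10.59) − 2(5.977) = 59.16
  R: 0 + 1(10.59) = 10.59
  M: 0 + 2(5.977) = 11.95
  V: 0 + 2(5.977) = 11.95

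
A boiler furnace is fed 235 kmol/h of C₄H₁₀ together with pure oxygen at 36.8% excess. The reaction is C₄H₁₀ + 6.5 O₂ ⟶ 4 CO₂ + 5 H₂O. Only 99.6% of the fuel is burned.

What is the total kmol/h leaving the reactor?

Stoichiometric O₂ = 6.5 × 235 = 1528 kmol/h; O₂ fed = 1528 × 1.368 = 2090 kmol/h.
Fuel reacted = 0.996 × 235 → ξ = 234.1 kmol/h.
Outlet (n = n₀ + ν ξ):
  C₄H₁₀: 235 − 1(234.1) = 0.94
  O₂: 2090 − 6.5(234.1) = 568.2
  CO₂: 0 + 4(234.1) = 936.2
  H₂O: 0 + 5(234.1) = 1170
Total out = 0.94 + 568.2 + 936.2 + 1170 = 2676 kmol/h.

2680 kmol/h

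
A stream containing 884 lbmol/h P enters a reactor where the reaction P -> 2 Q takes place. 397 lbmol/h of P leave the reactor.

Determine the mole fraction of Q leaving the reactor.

For P: n = n₀ − 1ξ → 397 = 884 − 1ξ, giving ξ = 487 lbmol/h.
Outlet amounts (n = n₀ + ν ξ):
  P: 884 − 1(487) = 397
  Q: 0 + 2(487) = 974
Total out = 1371 lbmol/h; y_Q = 974 / 1371 = 0.7104.

0.71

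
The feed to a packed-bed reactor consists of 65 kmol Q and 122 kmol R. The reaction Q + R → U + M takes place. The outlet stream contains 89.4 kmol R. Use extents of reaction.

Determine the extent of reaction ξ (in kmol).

ξ = 32.6 kmol

For R: n = n₀ − 1ξ → 89.4 = 122 − 1ξ, giving ξ = 32.6 kmol.
Outlet amounts (n = n₀ + ν ξ):
  Q: 65 − 1(32.6) = 32.4
  R: 122 − 1(32.6) = 89.4
  U: 0 + 1(32.6) = 32.6
  M: 0 + 1(32.6) = 32.6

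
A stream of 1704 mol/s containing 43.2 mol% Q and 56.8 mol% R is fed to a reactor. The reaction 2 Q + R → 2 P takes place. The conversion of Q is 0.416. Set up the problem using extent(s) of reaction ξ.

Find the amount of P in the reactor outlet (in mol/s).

Q reacted = 0.416 × 736.1 = 306.2 mol/s; ν_Q = −2, so ξ = 306.2/2 = 153.1 mol/s.
Outlet amounts (n = n₀ + ν ξ):
  Q: 736.1 − 2(153.1) = 429.9
  R: 967.9 − 1(153.1) = 814.8
  P: 0 + 2(153.1) = 306.2

306 mol/s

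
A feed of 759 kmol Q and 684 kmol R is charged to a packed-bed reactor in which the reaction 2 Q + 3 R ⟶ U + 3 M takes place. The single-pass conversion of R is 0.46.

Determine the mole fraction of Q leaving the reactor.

R reacted = 0.46 × 684 = 314.6 kmol; ν_R = −3, so ξ = 314.6/3 = 104.9 kmol.
Outlet amounts (n = n₀ + ν ξ):
  Q: 759 − 2(104.9) = 549.2
  R: 684 − 3(104.9) = 369.4
  U: 0 + 1(104.9) = 104.9
  M: 0 + 3(104.9) = 314.6
Total out = 1338 kmol; y_Q = 549.2 / 1338 = 0.4105.

0.41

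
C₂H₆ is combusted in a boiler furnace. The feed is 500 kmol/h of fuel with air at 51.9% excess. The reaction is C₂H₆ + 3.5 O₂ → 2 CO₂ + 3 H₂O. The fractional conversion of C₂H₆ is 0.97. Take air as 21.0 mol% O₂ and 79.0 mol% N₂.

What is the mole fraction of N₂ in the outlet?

0.746

Stoichiometric O₂ = 3.5 × 500 = 1750 kmol/h; O₂ fed = 1750 × 1.519 = 2658 kmol/h.
N₂ fed = 2658 × 79/21 = 10000 kmol/h.
Fuel reacted = 0.97 × 500 → ξ = 485 kmol/h.
Outlet (n = n₀ + ν ξ):
  C₂H₆: 500 − 1(485) = 15
  O₂: 2658 − 3.5(485) = 960.8
  N₂: 10000 (inert)
  CO₂: 0 + 2(485) = 970
  H₂O: 0 + 3(485) = 1455
Total out = 13400 kmol/h; y_N₂ = 10000 / 13400 = 0.7462.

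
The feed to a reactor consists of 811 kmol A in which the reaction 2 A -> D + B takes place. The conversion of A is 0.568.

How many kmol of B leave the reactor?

230 kmol

A reacted = 0.568 × 811 = 460.6 kmol; ν_A = −2, so ξ = 460.6/2 = 230.3 kmol.
Outlet amounts (n = n₀ + ν ξ):
  A: 811 − 2(230.3) = 350.4
  D: 0 + 1(230.3) = 230.3
  B: 0 + 1(230.3) = 230.3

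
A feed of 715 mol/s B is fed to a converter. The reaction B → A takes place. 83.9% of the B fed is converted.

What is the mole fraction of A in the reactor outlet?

0.839

B reacted = 0.839 × 715 = 599.9 mol/s; ν_B = −1, so ξ = 599.9/1 = 599.9 mol/s.
Outlet amounts (n = n₀ + ν ξ):
  B: 715 − 1(599.9) = 115.1
  A: 0 + 1(599.9) = 599.9
Total out = 715 mol/s; y_A = 599.9 / 715 = 0.839.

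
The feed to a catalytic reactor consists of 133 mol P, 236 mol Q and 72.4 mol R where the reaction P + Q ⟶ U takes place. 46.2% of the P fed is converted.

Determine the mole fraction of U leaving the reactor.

P reacted = 0.462 × 133 = 61.45 mol; ν_P = −1, so ξ = 61.45/1 = 61.45 mol.
Outlet amounts (n = n₀ + ν ξ):
  P: 133 − 1(61.45) = 71.55
  Q: 236 − 1(61.45) = 174.6
  U: 0 + 1(61.45) = 61.45
  R: 72.4 (inert)
Total out = 380 mol; y_U = 61.45 / 380 = 0.1617.

0.162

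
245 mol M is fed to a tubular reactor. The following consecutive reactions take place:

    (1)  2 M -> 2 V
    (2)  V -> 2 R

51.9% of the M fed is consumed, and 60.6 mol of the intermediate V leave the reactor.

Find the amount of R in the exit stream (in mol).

133 mol

Conversion of M: M consumed = 2ξ₁ = 0.519 × 245 → ξ₁ = 63.58 mol.
V balance: n_V = 0 + 2ξ₁ − 1ξ₂ = 60.6 → ξ₂ = (2·63.58 − 60.6)/1 = 66.56 mol.
Outlet amounts (n = n₀ + Σ ν·ξ):
  M: 245 − 2(63.58) = 117.8
  V: 0 + 2(63.58) − 1(66.56) = 60.6
  R: 0 + 2(66.56) = 133.1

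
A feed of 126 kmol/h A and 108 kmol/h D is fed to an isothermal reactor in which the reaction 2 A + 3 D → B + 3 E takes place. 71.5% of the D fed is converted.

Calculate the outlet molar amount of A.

D reacted = 0.715 × 108 = 77.22 kmol/h; ν_D = −3, so ξ = 77.22/3 = 25.74 kmol/h.
Outlet amounts (n = n₀ + ν ξ):
  A: 126 − 2(25.74) = 74.52
  D: 108 − 3(25.74) = 30.78
  B: 0 + 1(25.74) = 25.74
  E: 0 + 3(25.74) = 77.22

74.5 kmol/h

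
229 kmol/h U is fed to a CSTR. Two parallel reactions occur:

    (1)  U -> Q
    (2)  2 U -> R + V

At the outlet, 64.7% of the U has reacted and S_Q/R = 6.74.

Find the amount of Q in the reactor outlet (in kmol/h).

Conversion of U: U consumed = 0.647 × 229 = 148.2 kmol/h = 1ξ₁ + 2ξ₂.
Selectivity: 1ξ₁ / (1ξ₂) = 6.74 → ξ₁ = 6.74 ξ₂.
Substitute: (1·6.74 + 2) ξ₂ = 148.2 → ξ₂ = 16.95 kmol/h, ξ₁ = 114.3 kmol/h.
Outlet amounts (n = n₀ + Σ ν·ξ):
  U: 229 − 1(114.3) − 2(16.95) = 80.84
  Q: 0 + 1(114.3) = 114.3
  R: 0 + 1(16.95) = 16.95
  V: 0 + 1(16.95) = 16.95

114 kmol/h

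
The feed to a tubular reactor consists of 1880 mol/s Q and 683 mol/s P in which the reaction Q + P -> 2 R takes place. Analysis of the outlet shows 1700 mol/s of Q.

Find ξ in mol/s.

ξ = 180 mol/s

For Q: n = n₀ − 1ξ → 1700 = 1880 − 1ξ, giving ξ = 180 mol/s.
Outlet amounts (n = n₀ + ν ξ):
  Q: 1880 − 1(180) = 1700
  P: 683 − 1(180) = 503
  R: 0 + 2(180) = 360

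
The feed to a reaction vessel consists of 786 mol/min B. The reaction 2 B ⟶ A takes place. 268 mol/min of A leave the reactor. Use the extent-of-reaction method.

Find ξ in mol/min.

ξ = 268 mol/min

For A: n = n₀ + 1ξ → 268 = 0 + 1ξ, giving ξ = 268 mol/min.
Outlet amounts (n = n₀ + ν ξ):
  B: 786 − 2(268) = 250
  A: 0 + 1(268) = 268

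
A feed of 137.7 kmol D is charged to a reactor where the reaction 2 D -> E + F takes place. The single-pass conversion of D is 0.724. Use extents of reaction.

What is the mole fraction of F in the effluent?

0.362

D reacted = 0.724 × 137.7 = 99.69 kmol; ν_D = −2, so ξ = 99.69/2 = 49.85 kmol.
Outlet amounts (n = n₀ + ν ξ):
  D: 137.7 − 2(49.85) = 38.01
  E: 0 + 1(49.85) = 49.85
  F: 0 + 1(49.85) = 49.85
Total out = 137.7 kmol; y_F = 49.85 / 137.7 = 0.362.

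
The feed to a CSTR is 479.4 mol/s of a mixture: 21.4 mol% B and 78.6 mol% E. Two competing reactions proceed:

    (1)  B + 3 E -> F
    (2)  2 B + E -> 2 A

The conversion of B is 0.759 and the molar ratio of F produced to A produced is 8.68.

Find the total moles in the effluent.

Conversion of B: B consumed = 0.759 × 102.6 = 77.87 mol/s = 1ξ₁ + 2ξ₂.
Selectivity: 1ξ₁ / (2ξ₂) = 8.68 → ξ₁ = 17.36 ξ₂.
Substitute: (1·17.36 + 2) ξ₂ = 77.87 → ξ₂ = 4.022 mol/s, ξ₁ = 69.82 mol/s.
Outlet amounts (n = n₀ + Σ ν·ξ):
  B: 102.6 − 1(69.82) − 2(4.022) = 24.72
  E: 376.8 − 3(69.82) − 1(4.022) = 163.3
  F: 0 + 1(69.82) = 69.82
  A: 0 + 2(4.022) = 8.044
Total out = 24.72 + 163.3 + 69.82 + 8.044 = 265.9 mol/s.

266 mol/s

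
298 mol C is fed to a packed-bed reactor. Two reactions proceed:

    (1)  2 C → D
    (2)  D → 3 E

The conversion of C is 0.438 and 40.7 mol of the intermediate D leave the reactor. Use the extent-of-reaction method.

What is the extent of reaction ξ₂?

Conversion of C: C consumed = 2ξ₁ = 0.438 × 298 → ξ₁ = 65.26 mol.
D balance: n_D = 0 + 1ξ₁ − 1ξ₂ = 40.7 → ξ₂ = (1·65.26 − 40.7)/1 = 24.56 mol.
Outlet amounts (n = n₀ + Σ ν·ξ):
  C: 298 − 2(65.26) = 167.5
  D: 0 + 1(65.26) − 1(24.56) = 40.7
  E: 0 + 3(24.56) = 73.69

ξ₂ = 24.6 mol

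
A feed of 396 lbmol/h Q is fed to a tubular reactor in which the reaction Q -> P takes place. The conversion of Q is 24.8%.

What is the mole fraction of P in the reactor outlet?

Q reacted = 0.248 × 396 = 98.21 lbmol/h; ν_Q = −1, so ξ = 98.21/1 = 98.21 lbmol/h.
Outlet amounts (n = n₀ + ν ξ):
  Q: 396 − 1(98.21) = 297.8
  P: 0 + 1(98.21) = 98.21
Total out = 396 lbmol/h; y_P = 98.21 / 396 = 0.248.

0.248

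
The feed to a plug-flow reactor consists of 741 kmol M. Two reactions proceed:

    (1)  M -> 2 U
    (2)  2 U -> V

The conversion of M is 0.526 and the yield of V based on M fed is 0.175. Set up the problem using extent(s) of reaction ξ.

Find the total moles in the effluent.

Conversion of M: M consumed = 1ξ₁ = 0.526 × 741 → ξ₁ = 389.8 kmol.
Yield of V: 1ξ₂ / 741 = 0.175 → ξ₂ = 129.7 kmol.
Outlet amounts (n = n₀ + Σ ν·ξ):
  M: 741 − 1(389.8) = 351.2
  U: 0 + 2(389.8) − 2(129.7) = 520.2
  V: 0 + 1(129.7) = 129.7
Total out = 351.2 + 520.2 + 129.7 = 1001 kmol.

1000 kmol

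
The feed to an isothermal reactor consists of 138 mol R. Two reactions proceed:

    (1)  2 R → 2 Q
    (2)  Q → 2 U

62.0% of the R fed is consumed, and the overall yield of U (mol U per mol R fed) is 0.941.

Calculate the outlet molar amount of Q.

20.6 mol

Conversion of R: R consumed = 2ξ₁ = 0.62 × 138 → ξ₁ = 42.78 mol.
Yield of U: 2ξ₂ / 138 = 0.941 → ξ₂ = 64.93 mol.
Outlet amounts (n = n₀ + Σ ν·ξ):
  R: 138 − 2(42.78) = 52.44
  Q: 0 + 2(42.78) − 1(64.93) = 20.63
  U: 0 + 2(64.93) = 129.9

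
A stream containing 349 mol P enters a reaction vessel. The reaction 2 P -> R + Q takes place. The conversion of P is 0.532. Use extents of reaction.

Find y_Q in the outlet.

0.266

P reacted = 0.532 × 349 = 185.7 mol; ν_P = −2, so ξ = 185.7/2 = 92.83 mol.
Outlet amounts (n = n₀ + ν ξ):
  P: 349 − 2(92.83) = 163.3
  R: 0 + 1(92.83) = 92.83
  Q: 0 + 1(92.83) = 92.83
Total out = 349 mol; y_Q = 92.83 / 349 = 0.266.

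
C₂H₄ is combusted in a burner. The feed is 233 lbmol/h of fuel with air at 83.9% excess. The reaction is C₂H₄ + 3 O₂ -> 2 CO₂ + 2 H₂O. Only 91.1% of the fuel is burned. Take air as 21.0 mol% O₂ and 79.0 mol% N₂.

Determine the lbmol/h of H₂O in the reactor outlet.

425 lbmol/h

Stoichiometric O₂ = 3 × 233 = 699 lbmol/h; O₂ fed = 699 × 1.839 = 1285 lbmol/h.
N₂ fed = 1285 × 79/21 = 4836 lbmol/h.
Fuel reacted = 0.911 × 233 → ξ = 212.3 lbmol/h.
Outlet (n = n₀ + ν ξ):
  C₂H₄: 233 − 1(212.3) = 20.74
  O₂: 1285 − 3(212.3) = 648.7
  N₂: 4836 (inert)
  CO₂: 0 + 2(212.3) = 424.5
  H₂O: 0 + 2(212.3) = 424.5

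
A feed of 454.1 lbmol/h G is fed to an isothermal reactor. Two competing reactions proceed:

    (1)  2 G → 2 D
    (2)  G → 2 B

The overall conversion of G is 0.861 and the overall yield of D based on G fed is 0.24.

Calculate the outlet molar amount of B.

564 lbmol/h

Yield of D: 2ξ₁ / 454.1 = 0.24 → ξ₁ = 54.49 lbmol/h.
Conversion of G: 2ξ₁ + 1ξ₂ = 0.861 × 454.1 = 391 → ξ₂ = 282 lbmol/h.
Outlet amounts (n = n₀ + Σ ν·ξ):
  G: 454.1 − 2(54.49) − 1(282) = 63.12
  D: 0 + 2(54.49) = 109
  B: 0 + 2(282) = 564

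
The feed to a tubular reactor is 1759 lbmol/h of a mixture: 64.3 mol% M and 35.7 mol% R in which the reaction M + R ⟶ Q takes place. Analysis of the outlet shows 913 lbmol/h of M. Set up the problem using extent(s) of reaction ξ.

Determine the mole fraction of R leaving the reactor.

For M: n = n₀ − 1ξ → 913 = 1131 − 1ξ, giving ξ = 218 lbmol/h.
Outlet amounts (n = n₀ + ν ξ):
  M: 1131 − 1(218) = 913
  R: 628 − 1(218) = 409.9
  Q: 0 + 1(218) = 218
Total out = 1541 lbmol/h; y_R = 409.9 / 1541 = 0.266.

0.266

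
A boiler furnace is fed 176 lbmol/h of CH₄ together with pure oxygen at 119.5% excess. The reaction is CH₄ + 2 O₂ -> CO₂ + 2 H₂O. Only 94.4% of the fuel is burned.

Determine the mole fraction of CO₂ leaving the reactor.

0.175

Stoichiometric O₂ = 2 × 176 = 352 lbmol/h; O₂ fed = 352 × 2.195 = 772.6 lbmol/h.
Fuel reacted = 0.944 × 176 → ξ = 166.1 lbmol/h.
Outlet (n = n₀ + ν ξ):
  CH₄: 176 − 1(166.1) = 9.856
  O₂: 772.6 − 2(166.1) = 440.4
  CO₂: 0 + 1(166.1) = 166.1
  H₂O: 0 + 2(166.1) = 332.3
Total out = 948.6 lbmol/h; y_CO₂ = 166.1 / 948.6 = 0.1751.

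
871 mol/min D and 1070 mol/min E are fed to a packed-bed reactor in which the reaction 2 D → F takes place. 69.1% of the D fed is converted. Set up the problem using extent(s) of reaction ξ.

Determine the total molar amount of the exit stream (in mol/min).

1640 mol/min

D reacted = 0.691 × 871 = 601.9 mol/min; ν_D = −2, so ξ = 601.9/2 = 300.9 mol/min.
Outlet amounts (n = n₀ + ν ξ):
  D: 871 − 2(300.9) = 269.1
  F: 0 + 1(300.9) = 300.9
  E: 1070 (inert)
Total out = 269.1 + 300.9 + 1070 = 1640 mol/min.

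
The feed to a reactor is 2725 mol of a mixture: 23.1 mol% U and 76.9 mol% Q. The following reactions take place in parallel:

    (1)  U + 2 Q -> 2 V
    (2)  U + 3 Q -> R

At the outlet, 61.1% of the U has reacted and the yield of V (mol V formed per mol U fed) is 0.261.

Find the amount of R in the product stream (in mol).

302 mol

Yield of V: 2ξ₁ / 629.5 = 0.261 → ξ₁ = 82.15 mol.
Conversion of U: 1ξ₁ + 1ξ₂ = 0.611 × 629.5 = 384.6 → ξ₂ = 302.5 mol.
Outlet amounts (n = n₀ + Σ ν·ξ):
  U: 629.5 − 1(82.15) − 1(302.5) = 244.9
  Q: 2096 − 2(82.15) − 3(302.5) = 1024
  V: 0 + 2(82.15) = 164.3
  R: 0 + 1(302.5) = 302.5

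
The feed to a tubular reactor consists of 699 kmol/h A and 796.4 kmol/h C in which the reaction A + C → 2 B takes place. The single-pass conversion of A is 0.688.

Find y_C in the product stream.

A reacted = 0.688 × 699 = 480.9 kmol/h; ν_A = −1, so ξ = 480.9/1 = 480.9 kmol/h.
Outlet amounts (n = n₀ + ν ξ):
  A: 699 − 1(480.9) = 218.1
  C: 796.4 − 1(480.9) = 315.5
  B: 0 + 2(480.9) = 961.8
Total out = 1495 kmol/h; y_C = 315.5 / 1495 = 0.211.

0.211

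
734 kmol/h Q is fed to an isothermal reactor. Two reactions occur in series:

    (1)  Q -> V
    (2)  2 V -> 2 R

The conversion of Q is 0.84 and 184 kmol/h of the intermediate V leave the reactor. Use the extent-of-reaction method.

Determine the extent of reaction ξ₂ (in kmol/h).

Conversion of Q: Q consumed = 1ξ₁ = 0.84 × 734 → ξ₁ = 616.6 kmol/h.
V balance: n_V = 0 + 1ξ₁ − 2ξ₂ = 184 → ξ₂ = (1·616.6 − 184)/2 = 216.3 kmol/h.
Outlet amounts (n = n₀ + Σ ν·ξ):
  Q: 734 − 1(616.6) = 117.4
  V: 0 + 1(616.6) − 2(216.3) = 184
  R: 0 + 2(216.3) = 432.6

ξ₂ = 216 kmol/h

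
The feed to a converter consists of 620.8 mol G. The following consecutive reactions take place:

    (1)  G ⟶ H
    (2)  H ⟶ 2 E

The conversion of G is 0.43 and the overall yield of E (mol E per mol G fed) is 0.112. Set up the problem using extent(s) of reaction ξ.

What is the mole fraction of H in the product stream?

Conversion of G: G consumed = 1ξ₁ = 0.43 × 620.8 → ξ₁ = 266.9 mol.
Yield of E: 2ξ₂ / 620.8 = 0.112 → ξ₂ = 34.76 mol.
Outlet amounts (n = n₀ + Σ ν·ξ):
  G: 620.8 − 1(266.9) = 353.9
  H: 0 + 1(266.9) − 1(34.76) = 232.2
  E: 0 + 2(34.76) = 69.53
Total out = 655.6 mol; y_H = 232.2 / 655.6 = 0.3542.

0.354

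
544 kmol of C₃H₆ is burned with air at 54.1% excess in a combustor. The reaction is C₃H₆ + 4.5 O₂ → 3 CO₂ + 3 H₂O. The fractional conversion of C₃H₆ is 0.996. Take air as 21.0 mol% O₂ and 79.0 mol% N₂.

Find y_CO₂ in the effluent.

0.0866

Stoichiometric O₂ = 4.5 × 544 = 2448 kmol; O₂ fed = 2448 × 1.541 = 3772 kmol.
N₂ fed = 3772 × 79/21 = 14190 kmol.
Fuel reacted = 0.996 × 544 → ξ = 541.8 kmol.
Outlet (n = n₀ + ν ξ):
  C₃H₆: 544 − 1(541.8) = 2.176
  O₂: 3772 − 4.5(541.8) = 1334
  N₂: 14190 (inert)
  CO₂: 0 + 3(541.8) = 1625
  H₂O: 0 + 3(541.8) = 1625
Total out = 18780 kmol; y_CO₂ = 1625 / 18780 = 0.08656.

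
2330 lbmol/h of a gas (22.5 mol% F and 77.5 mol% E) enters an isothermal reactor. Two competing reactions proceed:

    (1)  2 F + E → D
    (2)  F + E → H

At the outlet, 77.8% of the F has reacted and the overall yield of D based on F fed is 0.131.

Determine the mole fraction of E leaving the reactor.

Yield of D: 1ξ₁ / 524.2 = 0.131 → ξ₁ = 68.68 lbmol/h.
Conversion of F: 2ξ₁ + 1ξ₂ = 0.778 × 524.2 = 407.9 → ξ₂ = 270.5 lbmol/h.
Outlet amounts (n = n₀ + Σ ν·ξ):
  F: 524.2 − 2(68.68) − 1(270.5) = 116.4
  E: 1806 − 1(68.68) − 1(270.5) = 1467
  D: 0 + 1(68.68) = 68.68
  H: 0 + 1(270.5) = 270.5
Total out = 1922 lbmol/h; y_E = 1467 / 1922 = 0.763.

0.763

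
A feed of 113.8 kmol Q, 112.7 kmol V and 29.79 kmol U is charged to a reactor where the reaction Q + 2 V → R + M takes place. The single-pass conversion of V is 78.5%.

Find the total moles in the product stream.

V reacted = 0.785 × 112.7 = 88.47 kmol; ν_V = −2, so ξ = 88.47/2 = 44.23 kmol.
Outlet amounts (n = n₀ + ν ξ):
  Q: 113.8 − 1(44.23) = 69.57
  V: 112.7 − 2(44.23) = 24.23
  R: 0 + 1(44.23) = 44.23
  M: 0 + 1(44.23) = 44.23
  U: 29.79 (inert)
Total out = 69.57 + 24.23 + 44.23 + 44.23 + 29.79 = 212.1 kmol.

212 kmol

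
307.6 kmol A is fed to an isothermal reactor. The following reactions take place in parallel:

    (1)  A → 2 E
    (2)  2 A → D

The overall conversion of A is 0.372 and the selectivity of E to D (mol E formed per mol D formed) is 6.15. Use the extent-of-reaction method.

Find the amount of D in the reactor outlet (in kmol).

Conversion of A: A consumed = 0.372 × 307.6 = 114.4 kmol = 1ξ₁ + 2ξ₂.
Selectivity: 2ξ₁ / (1ξ₂) = 6.15 → ξ₁ = 3.075 ξ₂.
Substitute: (1·3.075 + 2) ξ₂ = 114.4 → ξ₂ = 22.55 kmol, ξ₁ = 69.33 kmol.
Outlet amounts (n = n₀ + Σ ν·ξ):
  A: 307.6 − 1(69.33) − 2(22.55) = 193.2
  E: 0 + 2(69.33) = 138.7
  D: 0 + 1(22.55) = 22.55

22.5 kmol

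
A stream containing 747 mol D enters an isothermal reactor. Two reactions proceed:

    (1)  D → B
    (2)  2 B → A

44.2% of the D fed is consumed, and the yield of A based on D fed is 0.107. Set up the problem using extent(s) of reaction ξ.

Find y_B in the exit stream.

Conversion of D: D consumed = 1ξ₁ = 0.442 × 747 → ξ₁ = 330.2 mol.
Yield of A: 1ξ₂ / 747 = 0.107 → ξ₂ = 79.93 mol.
Outlet amounts (n = n₀ + Σ ν·ξ):
  D: 747 − 1(330.2) = 416.8
  B: 0 + 1(330.2) − 2(79.93) = 170.3
  A: 0 + 1(79.93) = 79.93
Total out = 667.1 mol; y_B = 170.3 / 667.1 = 0.2553.

0.255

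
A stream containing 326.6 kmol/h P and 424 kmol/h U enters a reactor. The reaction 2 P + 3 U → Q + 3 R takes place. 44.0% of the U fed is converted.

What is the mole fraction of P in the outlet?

0.294

U reacted = 0.44 × 424 = 186.6 kmol/h; ν_U = −3, so ξ = 186.6/3 = 62.19 kmol/h.
Outlet amounts (n = n₀ + ν ξ):
  P: 326.6 − 2(62.19) = 202.2
  U: 424 − 3(62.19) = 237.4
  Q: 0 + 1(62.19) = 62.19
  R: 0 + 3(62.19) = 186.6
Total out = 688.4 kmol/h; y_P = 202.2 / 688.4 = 0.2938.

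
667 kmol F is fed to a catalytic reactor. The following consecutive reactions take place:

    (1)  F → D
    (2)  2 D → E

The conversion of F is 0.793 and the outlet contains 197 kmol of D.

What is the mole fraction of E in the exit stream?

0.331

Conversion of F: F consumed = 1ξ₁ = 0.793 × 667 → ξ₁ = 528.9 kmol.
D balance: n_D = 0 + 1ξ₁ − 2ξ₂ = 197 → ξ₂ = (1·528.9 − 197)/2 = 166 kmol.
Outlet amounts (n = n₀ + Σ ν·ξ):
  F: 667 − 1(528.9) = 138.1
  D: 0 + 1(528.9) − 2(166) = 197
  E: 0 + 1(166) = 166
Total out = 501 kmol; y_E = 166 / 501 = 0.3312.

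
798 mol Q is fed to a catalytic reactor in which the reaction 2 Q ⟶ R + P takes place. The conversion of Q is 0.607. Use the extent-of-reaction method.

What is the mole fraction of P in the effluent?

0.303

Q reacted = 0.607 × 798 = 484.4 mol; ν_Q = −2, so ξ = 484.4/2 = 242.2 mol.
Outlet amounts (n = n₀ + ν ξ):
  Q: 798 − 2(242.2) = 313.6
  R: 0 + 1(242.2) = 242.2
  P: 0 + 1(242.2) = 242.2
Total out = 798 mol; y_P = 242.2 / 798 = 0.3035.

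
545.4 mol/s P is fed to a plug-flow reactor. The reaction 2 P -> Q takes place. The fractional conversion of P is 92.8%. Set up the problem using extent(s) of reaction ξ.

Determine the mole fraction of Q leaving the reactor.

P reacted = 0.928 × 545.4 = 506.1 mol/s; ν_P = −2, so ξ = 506.1/2 = 253.1 mol/s.
Outlet amounts (n = n₀ + ν ξ):
  P: 545.4 − 2(253.1) = 39.27
  Q: 0 + 1(253.1) = 253.1
Total out = 292.3 mol/s; y_Q = 253.1 / 292.3 = 0.8657.

0.866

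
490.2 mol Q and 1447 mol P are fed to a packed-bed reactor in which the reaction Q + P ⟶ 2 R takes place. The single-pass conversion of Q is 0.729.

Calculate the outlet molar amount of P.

Q reacted = 0.729 × 490.2 = 357.4 mol; ν_Q = −1, so ξ = 357.4/1 = 357.4 mol.
Outlet amounts (n = n₀ + ν ξ):
  Q: 490.2 − 1(357.4) = 132.8
  P: 1447 − 1(357.4) = 1090
  R: 0 + 2(357.4) = 714.7

1090 mol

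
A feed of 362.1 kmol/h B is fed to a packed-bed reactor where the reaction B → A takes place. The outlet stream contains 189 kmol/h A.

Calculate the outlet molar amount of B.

173 kmol/h

For A: n = n₀ + 1ξ → 189 = 0 + 1ξ, giving ξ = 189 kmol/h.
Outlet amounts (n = n₀ + ν ξ):
  B: 362.1 − 1(189) = 173.1
  A: 0 + 1(189) = 189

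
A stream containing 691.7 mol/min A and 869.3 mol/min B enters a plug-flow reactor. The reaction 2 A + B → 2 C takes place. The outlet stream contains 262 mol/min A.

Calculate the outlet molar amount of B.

654 mol/min

For A: n = n₀ − 2ξ → 262 = 691.7 − 2ξ, giving ξ = 214.9 mol/min.
Outlet amounts (n = n₀ + ν ξ):
  A: 691.7 − 2(214.9) = 262
  B: 869.3 − 1(214.9) = 654.4
  C: 0 + 2(214.9) = 429.7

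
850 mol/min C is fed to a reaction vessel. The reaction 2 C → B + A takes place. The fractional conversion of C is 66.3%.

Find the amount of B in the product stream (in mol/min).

282 mol/min

C reacted = 0.663 × 850 = 563.6 mol/min; ν_C = −2, so ξ = 563.6/2 = 281.8 mol/min.
Outlet amounts (n = n₀ + ν ξ):
  C: 850 − 2(281.8) = 286.4
  B: 0 + 1(281.8) = 281.8
  A: 0 + 1(281.8) = 281.8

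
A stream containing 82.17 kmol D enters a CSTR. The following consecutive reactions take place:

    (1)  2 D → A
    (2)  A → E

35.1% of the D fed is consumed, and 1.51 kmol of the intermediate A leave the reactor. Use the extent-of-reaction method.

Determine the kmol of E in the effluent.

Conversion of D: D consumed = 2ξ₁ = 0.351 × 82.17 → ξ₁ = 14.42 kmol.
A balance: n_A = 0 + 1ξ₁ − 1ξ₂ = 1.51 → ξ₂ = (1·14.42 − 1.51)/1 = 12.91 kmol.
Outlet amounts (n = n₀ + Σ ν·ξ):
  D: 82.17 − 2(14.42) = 53.33
  A: 0 + 1(14.42) − 1(12.91) = 1.51
  E: 0 + 1(12.91) = 12.91

12.9 kmol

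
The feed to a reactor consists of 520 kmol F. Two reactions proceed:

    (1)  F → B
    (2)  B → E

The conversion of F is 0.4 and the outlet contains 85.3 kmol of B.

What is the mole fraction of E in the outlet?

0.236

Conversion of F: F consumed = 1ξ₁ = 0.4 × 520 → ξ₁ = 208 kmol.
B balance: n_B = 0 + 1ξ₁ − 1ξ₂ = 85.3 → ξ₂ = (1·208 − 85.3)/1 = 122.7 kmol.
Outlet amounts (n = n₀ + Σ ν·ξ):
  F: 520 − 1(208) = 312
  B: 0 + 1(208) − 1(122.7) = 85.3
  E: 0 + 1(122.7) = 122.7
Total out = 520 kmol; y_E = 122.7 / 520 = 0.236.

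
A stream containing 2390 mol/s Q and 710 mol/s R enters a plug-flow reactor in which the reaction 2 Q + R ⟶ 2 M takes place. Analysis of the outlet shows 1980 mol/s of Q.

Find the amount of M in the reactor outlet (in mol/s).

For Q: n = n₀ − 2ξ → 1980 = 2390 − 2ξ, giving ξ = 205 mol/s.
Outlet amounts (n = n₀ + ν ξ):
  Q: 2390 − 2(205) = 1980
  R: 710 − 1(205) = 505
  M: 0 + 2(205) = 410

410 mol/s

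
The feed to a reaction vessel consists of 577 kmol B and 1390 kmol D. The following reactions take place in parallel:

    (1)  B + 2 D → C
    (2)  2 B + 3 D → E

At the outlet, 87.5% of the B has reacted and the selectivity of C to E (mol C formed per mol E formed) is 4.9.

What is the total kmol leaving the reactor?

Conversion of B: B consumed = 0.875 × 577 = 504.9 kmol = 1ξ₁ + 2ξ₂.
Selectivity: 1ξ₁ / (1ξ₂) = 4.9 → ξ₁ = 4.9 ξ₂.
Substitute: (1·4.9 + 2) ξ₂ = 504.9 → ξ₂ = 73.17 kmol, ξ₁ = 358.5 kmol.
Outlet amounts (n = n₀ + Σ ν·ξ):
  B: 577 − 1(358.5) − 2(73.17) = 72.12
  D: 1390 − 2(358.5) − 3(73.17) = 453.4
  C: 0 + 1(358.5) = 358.5
  E: 0 + 1(73.17) = 73.17
Total out = 72.12 + 453.4 + 358.5 + 73.17 = 957.2 kmol.

957 kmol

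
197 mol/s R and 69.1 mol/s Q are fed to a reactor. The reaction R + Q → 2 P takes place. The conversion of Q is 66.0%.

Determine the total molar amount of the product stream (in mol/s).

Q reacted = 0.66 × 69.1 = 45.61 mol/s; ν_Q = −1, so ξ = 45.61/1 = 45.61 mol/s.
Outlet amounts (n = n₀ + ν ξ):
  R: 197 − 1(45.61) = 151.4
  Q: 69.1 − 1(45.61) = 23.49
  P: 0 + 2(45.61) = 91.21
Total out = 151.4 + 23.49 + 91.21 = 266.1 mol/s.

266 mol/s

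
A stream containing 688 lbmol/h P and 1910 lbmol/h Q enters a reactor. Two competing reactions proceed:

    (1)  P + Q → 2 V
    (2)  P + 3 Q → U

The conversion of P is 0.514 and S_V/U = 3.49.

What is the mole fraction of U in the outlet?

Conversion of P: P consumed = 0.514 × 688 = 353.6 lbmol/h = 1ξ₁ + 1ξ₂.
Selectivity: 2ξ₁ / (1ξ₂) = 3.49 → ξ₁ = 1.745 ξ₂.
Substitute: (1·1.745 + 1) ξ₂ = 353.6 → ξ₂ = 128.8 lbmol/h, ξ₁ = 224.8 lbmol/h.
Outlet amounts (n = n₀ + Σ ν·ξ):
  P: 688 − 1(224.8) − 1(128.8) = 334.4
  Q: 1910 − 1(224.8) − 3(128.8) = 1299
  V: 0 + 2(224.8) = 449.6
  U: 0 + 1(128.8) = 128.8
Total out = 2212 lbmol/h; y_U = 128.8 / 2212 = 0.05825.

0.0583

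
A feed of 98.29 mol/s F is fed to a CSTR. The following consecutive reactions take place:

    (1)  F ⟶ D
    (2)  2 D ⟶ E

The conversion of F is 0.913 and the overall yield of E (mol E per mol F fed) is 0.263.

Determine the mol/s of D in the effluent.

Conversion of F: F consumed = 1ξ₁ = 0.913 × 98.29 → ξ₁ = 89.74 mol/s.
Yield of E: 1ξ₂ / 98.29 = 0.263 → ξ₂ = 25.85 mol/s.
Outlet amounts (n = n₀ + Σ ν·ξ):
  F: 98.29 − 1(89.74) = 8.551
  D: 0 + 1(89.74) − 2(25.85) = 38.04
  E: 0 + 1(25.85) = 25.85

38 mol/s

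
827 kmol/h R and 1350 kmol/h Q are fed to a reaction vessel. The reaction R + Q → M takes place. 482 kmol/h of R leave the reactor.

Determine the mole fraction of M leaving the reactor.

0.188

For R: n = n₀ − 1ξ → 482 = 827 − 1ξ, giving ξ = 345 kmol/h.
Outlet amounts (n = n₀ + ν ξ):
  R: 827 − 1(345) = 482
  Q: 1350 − 1(345) = 1005
  M: 0 + 1(345) = 345
Total out = 1832 kmol/h; y_M = 345 / 1832 = 0.1883.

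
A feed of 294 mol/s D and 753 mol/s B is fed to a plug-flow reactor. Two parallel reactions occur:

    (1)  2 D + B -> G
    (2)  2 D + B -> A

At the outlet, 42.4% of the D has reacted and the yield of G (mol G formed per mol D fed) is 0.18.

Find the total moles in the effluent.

922 mol/s

Yield of G: 1ξ₁ / 294 = 0.18 → ξ₁ = 52.92 mol/s.
Conversion of D: 2ξ₁ + 2ξ₂ = 0.424 × 294 = 124.7 → ξ₂ = 9.408 mol/s.
Outlet amounts (n = n₀ + Σ ν·ξ):
  D: 294 − 2(52.92) − 2(9.408) = 169.3
  B: 753 − 1(52.92) − 1(9.408) = 690.7
  G: 0 + 1(52.92) = 52.92
  A: 0 + 1(9.408) = 9.408
Total out = 169.3 + 690.7 + 52.92 + 9.408 = 922.3 mol/s.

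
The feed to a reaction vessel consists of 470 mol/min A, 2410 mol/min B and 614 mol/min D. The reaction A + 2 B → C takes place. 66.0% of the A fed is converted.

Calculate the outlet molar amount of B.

1790 mol/min

A reacted = 0.66 × 470 = 310.2 mol/min; ν_A = −1, so ξ = 310.2/1 = 310.2 mol/min.
Outlet amounts (n = n₀ + ν ξ):
  A: 470 − 1(310.2) = 159.8
  B: 2410 − 2(310.2) = 1790
  C: 0 + 1(310.2) = 310.2
  D: 614 (inert)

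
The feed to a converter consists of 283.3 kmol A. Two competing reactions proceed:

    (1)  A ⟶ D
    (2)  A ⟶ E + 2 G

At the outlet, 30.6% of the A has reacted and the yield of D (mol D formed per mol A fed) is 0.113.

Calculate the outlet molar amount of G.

109 kmol

Yield of D: 1ξ₁ / 283.3 = 0.113 → ξ₁ = 32.01 kmol.
Conversion of A: 1ξ₁ + 1ξ₂ = 0.306 × 283.3 = 86.69 → ξ₂ = 54.68 kmol.
Outlet amounts (n = n₀ + Σ ν·ξ):
  A: 283.3 − 1(32.01) − 1(54.68) = 196.6
  D: 0 + 1(32.01) = 32.01
  E: 0 + 1(54.68) = 54.68
  G: 0 + 2(54.68) = 109.4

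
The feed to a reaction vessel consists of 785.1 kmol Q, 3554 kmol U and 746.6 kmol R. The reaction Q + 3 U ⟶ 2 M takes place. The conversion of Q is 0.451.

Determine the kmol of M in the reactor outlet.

708 kmol

Q reacted = 0.451 × 785.1 = 354.1 kmol; ν_Q = −1, so ξ = 354.1/1 = 354.1 kmol.
Outlet amounts (n = n₀ + ν ξ):
  Q: 785.1 − 1(354.1) = 431
  U: 3554 − 3(354.1) = 2492
  M: 0 + 2(354.1) = 708.2
  R: 746.6 (inert)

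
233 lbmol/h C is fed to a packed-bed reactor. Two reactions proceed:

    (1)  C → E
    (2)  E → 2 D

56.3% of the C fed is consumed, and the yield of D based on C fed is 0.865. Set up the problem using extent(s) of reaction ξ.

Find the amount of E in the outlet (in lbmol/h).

30.4 lbmol/h

Conversion of C: C consumed = 1ξ₁ = 0.563 × 233 → ξ₁ = 131.2 lbmol/h.
Yield of D: 2ξ₂ / 233 = 0.865 → ξ₂ = 100.8 lbmol/h.
Outlet amounts (n = n₀ + Σ ν·ξ):
  C: 233 − 1(131.2) = 101.8
  E: 0 + 1(131.2) − 1(100.8) = 30.41
  D: 0 + 2(100.8) = 201.5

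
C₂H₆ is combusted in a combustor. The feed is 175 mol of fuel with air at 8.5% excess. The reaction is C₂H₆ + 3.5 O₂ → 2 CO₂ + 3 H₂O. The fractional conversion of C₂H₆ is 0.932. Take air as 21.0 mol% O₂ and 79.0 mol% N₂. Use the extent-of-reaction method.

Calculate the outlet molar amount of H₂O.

489 mol

Stoichiometric O₂ = 3.5 × 175 = 612.5 mol; O₂ fed = 612.5 × 1.085 = 664.6 mol.
N₂ fed = 664.6 × 79/21 = 2500 mol.
Fuel reacted = 0.932 × 175 → ξ = 163.1 mol.
Outlet (n = n₀ + ν ξ):
  C₂H₆: 175 − 1(163.1) = 11.9
  O₂: 664.6 − 3.5(163.1) = 93.71
  N₂: 2500 (inert)
  CO₂: 0 + 2(163.1) = 326.2
  H₂O: 0 + 3(163.1) = 489.3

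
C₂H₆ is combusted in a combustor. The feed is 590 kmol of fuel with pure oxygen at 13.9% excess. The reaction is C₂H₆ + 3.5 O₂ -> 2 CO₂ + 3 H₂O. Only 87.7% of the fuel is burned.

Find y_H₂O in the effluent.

Stoichiometric O₂ = 3.5 × 590 = 2065 kmol; O₂ fed = 2065 × 1.139 = 2352 kmol.
Fuel reacted = 0.877 × 590 → ξ = 517.4 kmol.
Outlet (n = n₀ + ν ξ):
  C₂H₆: 590 − 1(517.4) = 72.57
  O₂: 2352 − 3.5(517.4) = 541
  CO₂: 0 + 2(517.4) = 1035
  H₂O: 0 + 3(517.4) = 1552
Total out = 3201 kmol; y_H₂O = 1552 / 3201 = 0.485.

0.485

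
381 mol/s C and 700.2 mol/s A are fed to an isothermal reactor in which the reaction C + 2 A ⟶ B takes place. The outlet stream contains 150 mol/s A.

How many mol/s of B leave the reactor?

275 mol/s

For A: n = n₀ − 2ξ → 150 = 700.2 − 2ξ, giving ξ = 275.1 mol/s.
Outlet amounts (n = n₀ + ν ξ):
  C: 381 − 1(275.1) = 105.9
  A: 700.2 − 2(275.1) = 150
  B: 0 + 1(275.1) = 275.1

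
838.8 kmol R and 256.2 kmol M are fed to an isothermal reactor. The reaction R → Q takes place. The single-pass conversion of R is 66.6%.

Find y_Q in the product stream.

0.51

R reacted = 0.666 × 838.8 = 558.6 kmol; ν_R = −1, so ξ = 558.6/1 = 558.6 kmol.
Outlet amounts (n = n₀ + ν ξ):
  R: 838.8 − 1(558.6) = 280.2
  Q: 0 + 1(558.6) = 558.6
  M: 256.2 (inert)
Total out = 1095 kmol; y_Q = 558.6 / 1095 = 0.5102.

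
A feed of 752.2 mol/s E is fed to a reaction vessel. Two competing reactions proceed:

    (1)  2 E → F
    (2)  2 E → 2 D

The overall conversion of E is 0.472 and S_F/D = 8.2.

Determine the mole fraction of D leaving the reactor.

0.0349

Conversion of E: E consumed = 0.472 × 752.2 = 355 mol/s = 2ξ₁ + 2ξ₂.
Selectivity: 1ξ₁ / (2ξ₂) = 8.2 → ξ₁ = 16.4 ξ₂.
Substitute: (2·16.4 + 2) ξ₂ = 355 → ξ₂ = 10.2 mol/s, ξ₁ = 167.3 mol/s.
Outlet amounts (n = n₀ + Σ ν·ξ):
  E: 752.2 − 2(167.3) − 2(10.2) = 397.2
  F: 0 + 1(167.3) = 167.3
  D: 0 + 2(10.2) = 20.4
Total out = 584.9 mol/s; y_D = 20.4 / 584.9 = 0.03489.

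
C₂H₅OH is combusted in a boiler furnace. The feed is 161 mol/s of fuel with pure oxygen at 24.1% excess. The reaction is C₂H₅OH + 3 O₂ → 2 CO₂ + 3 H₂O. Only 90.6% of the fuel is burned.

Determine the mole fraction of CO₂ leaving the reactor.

0.322

Stoichiometric O₂ = 3 × 161 = 483 mol/s; O₂ fed = 483 × 1.241 = 599.4 mol/s.
Fuel reacted = 0.906 × 161 → ξ = 145.9 mol/s.
Outlet (n = n₀ + ν ξ):
  C₂H₅OH: 161 − 1(145.9) = 15.13
  O₂: 599.4 − 3(145.9) = 161.8
  CO₂: 0 + 2(145.9) = 291.7
  H₂O: 0 + 3(145.9) = 437.6
Total out = 906.3 mol/s; y_CO₂ = 291.7 / 906.3 = 0.3219.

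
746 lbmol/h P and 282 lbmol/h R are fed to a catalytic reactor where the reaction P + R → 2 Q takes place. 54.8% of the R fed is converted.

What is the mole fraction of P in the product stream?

R reacted = 0.548 × 282 = 154.5 lbmol/h; ν_R = −1, so ξ = 154.5/1 = 154.5 lbmol/h.
Outlet amounts (n = n₀ + ν ξ):
  P: 746 − 1(154.5) = 591.5
  R: 282 − 1(154.5) = 127.5
  Q: 0 + 2(154.5) = 309.1
Total out = 1028 lbmol/h; y_P = 591.5 / 1028 = 0.5754.

0.575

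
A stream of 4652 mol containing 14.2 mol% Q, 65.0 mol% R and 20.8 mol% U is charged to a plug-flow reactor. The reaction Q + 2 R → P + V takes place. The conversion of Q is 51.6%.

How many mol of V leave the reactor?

Q reacted = 0.516 × 660.6 = 340.9 mol; ν_Q = −1, so ξ = 340.9/1 = 340.9 mol.
Outlet amounts (n = n₀ + ν ξ):
  Q: 660.6 − 1(340.9) = 319.7
  R: 3024 − 2(340.9) = 2342
  P: 0 + 1(340.9) = 340.9
  V: 0 + 1(340.9) = 340.9
  U: 967.6 (inert)

341 mol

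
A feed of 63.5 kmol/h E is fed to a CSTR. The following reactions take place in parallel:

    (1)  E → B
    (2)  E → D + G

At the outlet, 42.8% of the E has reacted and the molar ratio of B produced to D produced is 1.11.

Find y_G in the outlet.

Conversion of E: E consumed = 0.428 × 63.5 = 27.18 kmol/h = 1ξ₁ + 1ξ₂.
Selectivity: 1ξ₁ / (1ξ₂) = 1.11 → ξ₁ = 1.11 ξ₂.
Substitute: (1·1.11 + 1) ξ₂ = 27.18 → ξ₂ = 12.88 kmol/h, ξ₁ = 14.3 kmol/h.
Outlet amounts (n = n₀ + Σ ν·ξ):
  E: 63.5 − 1(14.3) − 1(12.88) = 36.32
  B: 0 + 1(14.3) = 14.3
  D: 0 + 1(12.88) = 12.88
  G: 0 + 1(12.88) = 12.88
Total out = 76.38 kmol/h; y_G = 12.88 / 76.38 = 0.1686.

0.169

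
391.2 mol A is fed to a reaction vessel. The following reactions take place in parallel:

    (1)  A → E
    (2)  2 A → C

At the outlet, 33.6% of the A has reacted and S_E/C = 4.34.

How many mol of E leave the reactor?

90 mol

Conversion of A: A consumed = 0.336 × 391.2 = 131.4 mol = 1ξ₁ + 2ξ₂.
Selectivity: 1ξ₁ / (1ξ₂) = 4.34 → ξ₁ = 4.34 ξ₂.
Substitute: (1·4.34 + 2) ξ₂ = 131.4 → ξ₂ = 20.73 mol, ξ₁ = 89.98 mol.
Outlet amounts (n = n₀ + Σ ν·ξ):
  A: 391.2 − 1(89.98) − 2(20.73) = 259.8
  E: 0 + 1(89.98) = 89.98
  C: 0 + 1(20.73) = 20.73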